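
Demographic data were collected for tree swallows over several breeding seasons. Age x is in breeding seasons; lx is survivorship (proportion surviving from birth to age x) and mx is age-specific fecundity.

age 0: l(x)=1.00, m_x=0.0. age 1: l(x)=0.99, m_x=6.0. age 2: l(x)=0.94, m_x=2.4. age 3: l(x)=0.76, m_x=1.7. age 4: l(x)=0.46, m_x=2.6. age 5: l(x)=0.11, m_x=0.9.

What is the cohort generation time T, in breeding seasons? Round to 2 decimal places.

1.82

lx·mx: 0, 5.94, 2.256, 1.292, 1.196, 0.099 → R0 = 10.783
x·lx·mx: 0, 5.94, 4.512, 3.876, 4.784, 0.495 → Σ = 19.607
T = 19.607 / 10.783 = 1.818325… → 1.82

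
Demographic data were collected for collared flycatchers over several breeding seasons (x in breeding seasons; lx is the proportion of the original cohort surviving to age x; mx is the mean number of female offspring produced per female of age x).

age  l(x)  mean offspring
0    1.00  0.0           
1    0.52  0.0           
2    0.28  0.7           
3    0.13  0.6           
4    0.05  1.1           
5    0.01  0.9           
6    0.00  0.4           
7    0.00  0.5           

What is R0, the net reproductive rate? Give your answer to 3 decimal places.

lx·mx by age: 0, 0, 0.196, 0.078, 0.055, 0.009, 0, 0
R0 = Σ lx·mx = 0.338 → 0.338

0.338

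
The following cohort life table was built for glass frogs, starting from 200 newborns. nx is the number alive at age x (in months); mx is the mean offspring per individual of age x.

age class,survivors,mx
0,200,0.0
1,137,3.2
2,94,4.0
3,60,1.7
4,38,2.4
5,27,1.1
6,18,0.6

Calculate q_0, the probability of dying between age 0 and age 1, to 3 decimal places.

0.315

lx = nx/n0 = nx/200: 1, 0.685, 0.47, 0.3, 0.19, 0.135, 0.09
q_0 = (l_0 − l_1) / l_0 = (1 − 0.685) / 1
     = 0.315 / 1 = 0.315 → 0.315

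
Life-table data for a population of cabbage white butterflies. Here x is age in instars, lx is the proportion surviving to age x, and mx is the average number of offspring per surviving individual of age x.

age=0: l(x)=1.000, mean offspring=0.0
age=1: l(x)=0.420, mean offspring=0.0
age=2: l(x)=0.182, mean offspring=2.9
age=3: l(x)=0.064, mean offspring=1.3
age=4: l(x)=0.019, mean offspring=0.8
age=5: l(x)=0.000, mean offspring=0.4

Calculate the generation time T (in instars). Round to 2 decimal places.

lx·mx: 0, 0, 0.5278, 0.0832, 0.0152, 0 → R0 = 0.6262
x·lx·mx: 0, 0, 1.0556, 0.2496, 0.0608, 0 → Σ = 1.366
T = 1.366 / 0.6262 = 2.181412… → 2.18

2.18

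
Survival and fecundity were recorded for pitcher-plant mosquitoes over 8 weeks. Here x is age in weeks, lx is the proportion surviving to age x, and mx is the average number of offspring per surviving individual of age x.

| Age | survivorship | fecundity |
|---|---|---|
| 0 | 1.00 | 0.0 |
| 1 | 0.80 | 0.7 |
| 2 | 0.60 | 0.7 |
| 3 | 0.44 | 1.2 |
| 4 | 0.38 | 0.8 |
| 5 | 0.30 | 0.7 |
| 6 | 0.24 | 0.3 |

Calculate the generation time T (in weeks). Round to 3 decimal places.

lx·mx: 0, 0.56, 0.42, 0.528, 0.304, 0.21, 0.072 → R0 = 2.094
x·lx·mx: 0, 0.56, 0.84, 1.584, 1.216, 1.05, 0.432 → Σ = 5.682
T = 5.682 / 2.094 = 2.713467… → 2.713

2.713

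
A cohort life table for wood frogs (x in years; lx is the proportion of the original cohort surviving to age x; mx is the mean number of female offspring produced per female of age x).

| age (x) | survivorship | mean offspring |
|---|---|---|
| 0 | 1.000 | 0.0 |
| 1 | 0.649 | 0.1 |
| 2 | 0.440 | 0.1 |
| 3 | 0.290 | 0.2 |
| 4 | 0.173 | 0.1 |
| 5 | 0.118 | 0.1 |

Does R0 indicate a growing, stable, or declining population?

declining

R0 = Σ lx·mx = 0 + 0.0649 + 0.044 + 0.058 + 0.0173 + 0.0118 = 0.196
R0 < 1, so the population is declining.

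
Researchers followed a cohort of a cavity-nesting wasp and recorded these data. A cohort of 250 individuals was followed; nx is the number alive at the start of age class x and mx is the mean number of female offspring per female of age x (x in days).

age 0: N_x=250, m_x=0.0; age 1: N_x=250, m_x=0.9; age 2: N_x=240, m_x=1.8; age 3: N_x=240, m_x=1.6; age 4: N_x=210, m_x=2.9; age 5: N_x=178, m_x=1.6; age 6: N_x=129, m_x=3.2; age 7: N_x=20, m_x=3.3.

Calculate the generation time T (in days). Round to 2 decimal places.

lx = nx/n0 = nx/250: 1, 1, 0.96, 0.96, 0.84, 0.712, 0.516, 0.08
lx·mx: 0, 0.9, 1.728, 1.536, 2.436, 1.1392, 1.6512, 0.264 → R0 = 9.6544
x·lx·mx: 0, 0.9, 3.456, 4.608, 9.744, 5.696, 9.9072, 1.848 → Σ = 36.1592
T = 36.1592 / 9.6544 = 3.74536… → 3.75

3.75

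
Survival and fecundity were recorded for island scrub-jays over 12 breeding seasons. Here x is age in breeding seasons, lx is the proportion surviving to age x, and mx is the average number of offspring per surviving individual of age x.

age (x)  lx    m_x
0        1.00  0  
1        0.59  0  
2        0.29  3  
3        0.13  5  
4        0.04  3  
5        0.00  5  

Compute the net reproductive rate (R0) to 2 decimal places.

lx·mx by age: 0, 0, 0.87, 0.65, 0.12, 0
R0 = Σ lx·mx = 1.64 → 1.64

1.64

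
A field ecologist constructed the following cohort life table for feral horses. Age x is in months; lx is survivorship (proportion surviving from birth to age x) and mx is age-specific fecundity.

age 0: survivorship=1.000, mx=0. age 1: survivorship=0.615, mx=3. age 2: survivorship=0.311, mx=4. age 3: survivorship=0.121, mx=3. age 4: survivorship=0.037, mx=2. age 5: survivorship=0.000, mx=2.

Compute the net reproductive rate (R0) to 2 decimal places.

lx·mx by age: 0, 1.845, 1.244, 0.363, 0.074, 0
R0 = Σ lx·mx = 3.526 → 3.53

3.53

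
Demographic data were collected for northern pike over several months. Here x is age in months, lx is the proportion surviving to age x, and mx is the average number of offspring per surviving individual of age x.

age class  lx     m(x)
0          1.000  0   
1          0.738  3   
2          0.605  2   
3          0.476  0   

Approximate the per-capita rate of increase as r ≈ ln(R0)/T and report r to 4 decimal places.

R0 = Σ lx·mx = 0 + 2.214 + 1.21 + 0 = 3.424
Σ x·lx·mx = 4.634; T = 4.634/3.424 = 1.35339…
r ≈ ln(R0)/T = ln(3.424)/1.35339… = 0.909428… → 0.9094

0.9094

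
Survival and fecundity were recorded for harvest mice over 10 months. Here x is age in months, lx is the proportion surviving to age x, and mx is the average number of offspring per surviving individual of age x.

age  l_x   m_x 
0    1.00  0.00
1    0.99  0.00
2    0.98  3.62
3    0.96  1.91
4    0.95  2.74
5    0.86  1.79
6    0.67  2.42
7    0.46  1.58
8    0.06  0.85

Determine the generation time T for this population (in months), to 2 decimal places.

lx·mx: 0, 0, 3.5476, 1.8336, 2.603, 1.5394, 1.6214, 0.7268, 0.051 → R0 = 11.9228
x·lx·mx: 0, 0, 7.0952, 5.5008, 10.412, 7.697, 9.7284, 5.0876, 0.408 → Σ = 45.929
T = 45.929 / 11.9228 = 3.852199… → 3.85

3.85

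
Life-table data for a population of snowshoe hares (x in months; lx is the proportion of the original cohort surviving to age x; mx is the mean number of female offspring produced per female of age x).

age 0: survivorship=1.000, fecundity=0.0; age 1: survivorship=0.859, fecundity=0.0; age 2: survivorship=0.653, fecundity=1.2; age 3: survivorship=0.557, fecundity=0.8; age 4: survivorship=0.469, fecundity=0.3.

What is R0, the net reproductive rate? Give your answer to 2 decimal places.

lx·mx by age: 0, 0, 0.7836, 0.4456, 0.1407
R0 = Σ lx·mx = 1.3699 → 1.37

1.37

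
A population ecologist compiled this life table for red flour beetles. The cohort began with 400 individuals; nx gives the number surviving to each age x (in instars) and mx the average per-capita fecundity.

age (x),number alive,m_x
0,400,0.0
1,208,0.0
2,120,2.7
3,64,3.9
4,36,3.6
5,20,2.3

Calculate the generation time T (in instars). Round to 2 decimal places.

2.86

lx = nx/n0 = nx/400: 1, 0.52, 0.3, 0.16, 0.09, 0.05
lx·mx: 0, 0, 0.81, 0.624, 0.324, 0.115 → R0 = 1.873
x·lx·mx: 0, 0, 1.62, 1.872, 1.296, 0.575 → Σ = 5.363
T = 5.363 / 1.873 = 2.863321… → 2.86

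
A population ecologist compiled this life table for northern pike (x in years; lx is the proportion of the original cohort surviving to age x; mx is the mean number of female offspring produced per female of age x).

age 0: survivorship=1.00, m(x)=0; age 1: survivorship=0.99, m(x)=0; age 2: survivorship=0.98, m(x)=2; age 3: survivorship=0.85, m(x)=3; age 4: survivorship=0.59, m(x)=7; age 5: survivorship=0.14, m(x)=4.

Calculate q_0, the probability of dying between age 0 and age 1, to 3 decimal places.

0.010

q_0 = (l_0 − l_1) / l_0 = (1 − 0.99) / 1
     = 0.01 / 1 = 0.01 → 0.010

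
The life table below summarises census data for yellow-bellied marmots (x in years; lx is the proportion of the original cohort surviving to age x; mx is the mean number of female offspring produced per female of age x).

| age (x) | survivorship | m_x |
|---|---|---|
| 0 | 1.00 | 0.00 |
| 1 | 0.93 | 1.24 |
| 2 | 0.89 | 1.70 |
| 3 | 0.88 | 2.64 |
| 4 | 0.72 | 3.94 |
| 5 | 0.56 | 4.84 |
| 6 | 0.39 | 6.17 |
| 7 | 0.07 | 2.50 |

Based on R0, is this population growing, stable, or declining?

growing

R0 = Σ lx·mx = 0 + 1.1532 + 1.513 + 2.3232 + 2.8368 + 2.7104 + 2.4063 + 0.175 = 13.1179
R0 > 1, so the population is growing.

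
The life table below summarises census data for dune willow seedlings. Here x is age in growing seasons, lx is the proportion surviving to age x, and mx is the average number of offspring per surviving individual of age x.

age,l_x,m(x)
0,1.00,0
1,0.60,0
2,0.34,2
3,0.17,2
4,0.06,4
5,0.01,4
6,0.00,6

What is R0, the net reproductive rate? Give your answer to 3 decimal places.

lx·mx by age: 0, 0, 0.68, 0.34, 0.24, 0.04, 0
R0 = Σ lx·mx = 1.3 → 1.300

1.300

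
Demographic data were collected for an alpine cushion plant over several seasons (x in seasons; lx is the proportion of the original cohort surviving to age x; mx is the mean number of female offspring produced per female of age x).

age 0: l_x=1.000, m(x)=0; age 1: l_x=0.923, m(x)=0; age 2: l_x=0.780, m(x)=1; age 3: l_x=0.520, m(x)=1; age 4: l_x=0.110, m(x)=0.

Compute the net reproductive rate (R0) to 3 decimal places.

lx·mx by age: 0, 0, 0.78, 0.52, 0
R0 = Σ lx·mx = 1.3 → 1.300

1.300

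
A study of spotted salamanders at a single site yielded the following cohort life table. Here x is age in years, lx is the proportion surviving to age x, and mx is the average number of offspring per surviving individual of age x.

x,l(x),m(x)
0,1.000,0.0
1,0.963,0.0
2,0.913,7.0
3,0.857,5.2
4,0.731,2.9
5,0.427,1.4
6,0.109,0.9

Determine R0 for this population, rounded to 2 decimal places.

lx·mx by age: 0, 0, 6.391, 4.4564, 2.1199, 0.5978, 0.0981
R0 = Σ lx·mx = 13.6632 → 13.66

13.66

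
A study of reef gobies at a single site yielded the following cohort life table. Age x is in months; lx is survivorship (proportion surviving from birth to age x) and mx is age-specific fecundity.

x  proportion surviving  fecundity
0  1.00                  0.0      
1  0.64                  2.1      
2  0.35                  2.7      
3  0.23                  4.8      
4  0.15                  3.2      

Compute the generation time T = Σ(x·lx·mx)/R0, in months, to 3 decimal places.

lx·mx: 0, 1.344, 0.945, 1.104, 0.48 → R0 = 3.873
x·lx·mx: 0, 1.344, 1.89, 3.312, 1.92 → Σ = 8.466
T = 8.466 / 3.873 = 2.185902… → 2.186

2.186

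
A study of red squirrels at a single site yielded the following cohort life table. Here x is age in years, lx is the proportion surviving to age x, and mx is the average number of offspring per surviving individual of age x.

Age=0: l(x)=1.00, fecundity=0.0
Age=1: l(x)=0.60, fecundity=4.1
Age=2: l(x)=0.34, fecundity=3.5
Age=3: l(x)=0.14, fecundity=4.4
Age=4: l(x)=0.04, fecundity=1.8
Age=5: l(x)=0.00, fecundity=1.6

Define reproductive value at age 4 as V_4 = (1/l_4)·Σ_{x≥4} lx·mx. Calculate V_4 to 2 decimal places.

1.80

lx·mx for x ≥ 4: 0.072, 0 → sum = 0.072
V_4 = 0.072 / l_4 = 0.072 / 0.04 = 1.8 → 1.80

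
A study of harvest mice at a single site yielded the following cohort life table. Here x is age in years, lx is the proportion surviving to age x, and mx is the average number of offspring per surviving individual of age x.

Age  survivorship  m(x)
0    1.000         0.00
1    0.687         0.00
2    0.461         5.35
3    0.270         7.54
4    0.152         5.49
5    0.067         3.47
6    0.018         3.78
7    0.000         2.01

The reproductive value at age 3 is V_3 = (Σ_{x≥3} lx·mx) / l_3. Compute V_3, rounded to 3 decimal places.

11.744

lx·mx for x ≥ 3: 2.0358, 0.83448, 0.23249, 0.06804, 0 → sum = 3.17081
V_3 = 3.17081 / l_3 = 3.17081 / 0.27 = 11.743741… → 11.744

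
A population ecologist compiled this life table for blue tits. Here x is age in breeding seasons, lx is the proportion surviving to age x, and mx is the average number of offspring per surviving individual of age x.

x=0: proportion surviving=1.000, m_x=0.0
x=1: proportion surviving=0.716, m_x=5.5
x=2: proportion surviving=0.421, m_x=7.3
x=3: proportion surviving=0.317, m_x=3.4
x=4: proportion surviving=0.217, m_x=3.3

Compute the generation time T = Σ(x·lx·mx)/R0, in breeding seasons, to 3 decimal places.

1.838

lx·mx: 0, 3.938, 3.0733, 1.0778, 0.7161 → R0 = 8.8052
x·lx·mx: 0, 3.938, 6.1466, 3.2334, 2.8644 → Σ = 16.1824
T = 16.1824 / 8.8052 = 1.837823… → 1.838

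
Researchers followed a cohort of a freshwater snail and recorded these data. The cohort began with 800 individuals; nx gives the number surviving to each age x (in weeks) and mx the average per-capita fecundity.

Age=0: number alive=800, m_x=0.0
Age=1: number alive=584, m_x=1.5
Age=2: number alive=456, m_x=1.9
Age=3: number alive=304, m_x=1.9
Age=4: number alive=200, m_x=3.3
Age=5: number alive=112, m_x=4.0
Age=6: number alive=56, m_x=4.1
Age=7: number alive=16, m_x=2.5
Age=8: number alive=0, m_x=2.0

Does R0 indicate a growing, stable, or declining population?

lx = nx/n0 = nx/800: 1, 0.73, 0.57, 0.38, 0.25, 0.14, 0.07, 0.02, 0
R0 = Σ lx·mx = 0 + 1.095 + 1.083 + 0.722 + 0.825 + 0.56 + 0.287 + 0.05 + 0 = 4.622
R0 > 1, so the population is growing.

growing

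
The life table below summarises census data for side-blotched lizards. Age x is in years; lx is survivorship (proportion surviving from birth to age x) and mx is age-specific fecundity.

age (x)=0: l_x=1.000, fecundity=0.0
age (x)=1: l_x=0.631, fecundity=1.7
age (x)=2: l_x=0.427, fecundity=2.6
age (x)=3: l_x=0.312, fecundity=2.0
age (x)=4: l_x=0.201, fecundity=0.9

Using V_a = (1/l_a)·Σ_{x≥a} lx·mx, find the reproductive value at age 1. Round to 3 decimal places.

4.735

lx·mx for x ≥ 1: 1.0727, 1.1102, 0.624, 0.1809 → sum = 2.9878
V_1 = 2.9878 / l_1 = 2.9878 / 0.631 = 4.735024… → 4.735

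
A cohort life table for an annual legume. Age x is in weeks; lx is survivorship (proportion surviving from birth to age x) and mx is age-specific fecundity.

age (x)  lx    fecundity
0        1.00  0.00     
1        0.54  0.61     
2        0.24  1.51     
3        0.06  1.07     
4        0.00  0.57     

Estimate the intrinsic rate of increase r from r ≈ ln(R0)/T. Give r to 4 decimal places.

R0 = Σ lx·mx = 0 + 0.3294 + 0.3624 + 0.0642 + 0 = 0.756
Σ x·lx·mx = 1.2468; T = 1.2468/0.756 = 1.64921…
r ≈ ln(R0)/T = ln(0.756)/1.64921… = -0.169605… → -0.1696

-0.1696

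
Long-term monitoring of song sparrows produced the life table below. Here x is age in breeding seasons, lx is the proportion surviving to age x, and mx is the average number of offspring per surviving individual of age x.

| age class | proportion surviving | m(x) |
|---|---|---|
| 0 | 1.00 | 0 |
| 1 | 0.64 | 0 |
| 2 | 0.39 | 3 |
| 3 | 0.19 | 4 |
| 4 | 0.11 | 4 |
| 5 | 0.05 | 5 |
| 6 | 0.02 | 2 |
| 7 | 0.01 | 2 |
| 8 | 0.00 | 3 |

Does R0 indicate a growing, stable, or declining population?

R0 = Σ lx·mx = 0 + 0 + 1.17 + 0.76 + 0.44 + 0.25 + 0.04 + 0.02 + 0 = 2.68
R0 > 1, so the population is growing.

growing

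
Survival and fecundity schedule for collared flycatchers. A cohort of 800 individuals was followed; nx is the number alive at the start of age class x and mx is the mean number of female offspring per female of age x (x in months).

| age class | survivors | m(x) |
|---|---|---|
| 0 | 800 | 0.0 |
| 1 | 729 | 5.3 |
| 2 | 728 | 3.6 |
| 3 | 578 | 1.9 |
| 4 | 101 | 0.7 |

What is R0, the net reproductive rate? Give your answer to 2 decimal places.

9.57

lx = nx/n0 = nx/800: 1, 0.91125, 0.91, 0.7225, 0.12625
lx·mx by age: 0, 4.829625, 3.276, 1.37275, 0.088375
R0 = Σ lx·mx = 9.56675 → 9.57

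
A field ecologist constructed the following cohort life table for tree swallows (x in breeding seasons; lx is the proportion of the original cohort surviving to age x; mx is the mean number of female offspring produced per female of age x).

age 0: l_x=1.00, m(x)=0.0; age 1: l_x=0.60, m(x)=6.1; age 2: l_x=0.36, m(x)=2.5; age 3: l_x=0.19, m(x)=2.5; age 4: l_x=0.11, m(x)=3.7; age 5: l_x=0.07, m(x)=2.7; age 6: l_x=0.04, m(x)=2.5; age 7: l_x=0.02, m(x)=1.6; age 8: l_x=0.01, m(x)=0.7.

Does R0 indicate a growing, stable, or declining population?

R0 = Σ lx·mx = 0 + 3.66 + 0.9 + 0.475 + 0.407 + 0.189 + 0.1 + 0.032 + 0.007 = 5.77
R0 > 1, so the population is growing.

growing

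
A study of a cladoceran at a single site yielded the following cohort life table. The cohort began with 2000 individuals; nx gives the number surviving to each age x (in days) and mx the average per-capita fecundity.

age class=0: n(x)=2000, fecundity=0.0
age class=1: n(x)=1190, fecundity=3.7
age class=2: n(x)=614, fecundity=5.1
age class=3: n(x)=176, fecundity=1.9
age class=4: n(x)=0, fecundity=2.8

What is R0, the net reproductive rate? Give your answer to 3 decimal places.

lx = nx/n0 = nx/2000: 1, 0.595, 0.307, 0.088, 0
lx·mx by age: 0, 2.2015, 1.5657, 0.1672, 0
R0 = Σ lx·mx = 3.9344 → 3.934

3.934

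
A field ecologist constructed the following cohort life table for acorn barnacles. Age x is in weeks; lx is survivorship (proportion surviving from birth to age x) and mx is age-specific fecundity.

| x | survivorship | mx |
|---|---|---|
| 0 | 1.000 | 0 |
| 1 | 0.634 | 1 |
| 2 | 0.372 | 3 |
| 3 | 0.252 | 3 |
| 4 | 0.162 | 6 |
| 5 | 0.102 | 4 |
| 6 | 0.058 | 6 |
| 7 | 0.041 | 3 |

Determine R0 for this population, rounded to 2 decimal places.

4.36

lx·mx by age: 0, 0.634, 1.116, 0.756, 0.972, 0.408, 0.348, 0.123
R0 = Σ lx·mx = 4.357 → 4.36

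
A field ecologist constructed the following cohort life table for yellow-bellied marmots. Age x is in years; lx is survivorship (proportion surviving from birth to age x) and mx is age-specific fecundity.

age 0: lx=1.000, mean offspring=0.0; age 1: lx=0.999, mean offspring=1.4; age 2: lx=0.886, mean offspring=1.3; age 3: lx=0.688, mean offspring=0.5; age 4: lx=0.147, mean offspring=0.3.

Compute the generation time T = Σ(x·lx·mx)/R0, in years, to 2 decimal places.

lx·mx: 0, 1.3986, 1.1518, 0.344, 0.0441 → R0 = 2.9385
x·lx·mx: 0, 1.3986, 2.3036, 1.032, 0.1764 → Σ = 4.9106
T = 4.9106 / 2.9385 = 1.671125… → 1.67

1.67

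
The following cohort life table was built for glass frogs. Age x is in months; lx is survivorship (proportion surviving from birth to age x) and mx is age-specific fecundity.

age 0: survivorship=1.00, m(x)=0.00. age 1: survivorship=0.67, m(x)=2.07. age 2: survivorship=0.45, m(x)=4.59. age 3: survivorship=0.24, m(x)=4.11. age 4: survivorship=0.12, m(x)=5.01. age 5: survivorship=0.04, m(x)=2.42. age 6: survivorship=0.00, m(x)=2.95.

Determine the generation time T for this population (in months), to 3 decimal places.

2.213

lx·mx: 0, 1.3869, 2.0655, 0.9864, 0.6012, 0.0968, 0 → R0 = 5.1368
x·lx·mx: 0, 1.3869, 4.131, 2.9592, 2.4048, 0.484, 0 → Σ = 11.3659
T = 11.3659 / 5.1368 = 2.212642… → 2.213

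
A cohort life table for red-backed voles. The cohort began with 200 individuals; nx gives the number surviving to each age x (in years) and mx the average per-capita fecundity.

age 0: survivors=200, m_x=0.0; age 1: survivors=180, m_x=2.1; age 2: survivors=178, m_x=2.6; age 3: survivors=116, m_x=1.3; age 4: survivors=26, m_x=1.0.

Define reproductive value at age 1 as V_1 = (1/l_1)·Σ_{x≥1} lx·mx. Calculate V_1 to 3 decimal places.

lx = nx/n0 = nx/200: 1, 0.9, 0.89, 0.58, 0.13
lx·mx for x ≥ 1: 1.89, 2.314, 0.754, 0.13 → sum = 5.088
V_1 = 5.088 / l_1 = 5.088 / 0.9 = 5.653333… → 5.653

5.653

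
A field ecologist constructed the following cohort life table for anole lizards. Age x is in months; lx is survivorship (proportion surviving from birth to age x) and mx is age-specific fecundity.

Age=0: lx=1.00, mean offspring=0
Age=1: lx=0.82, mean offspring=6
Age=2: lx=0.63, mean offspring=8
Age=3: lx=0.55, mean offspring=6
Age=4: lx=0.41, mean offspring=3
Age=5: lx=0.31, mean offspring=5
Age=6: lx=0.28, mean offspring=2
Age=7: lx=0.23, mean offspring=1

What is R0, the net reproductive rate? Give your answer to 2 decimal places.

16.83

lx·mx by age: 0, 4.92, 5.04, 3.3, 1.23, 1.55, 0.56, 0.23
R0 = Σ lx·mx = 16.83 → 16.83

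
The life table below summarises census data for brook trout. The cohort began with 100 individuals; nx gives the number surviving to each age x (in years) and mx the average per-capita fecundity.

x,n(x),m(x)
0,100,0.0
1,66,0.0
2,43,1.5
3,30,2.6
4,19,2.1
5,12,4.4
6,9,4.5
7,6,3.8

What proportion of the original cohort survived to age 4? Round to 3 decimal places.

l_4 = n_4/n_0 = 19/100 = 0.19 → 0.190

0.190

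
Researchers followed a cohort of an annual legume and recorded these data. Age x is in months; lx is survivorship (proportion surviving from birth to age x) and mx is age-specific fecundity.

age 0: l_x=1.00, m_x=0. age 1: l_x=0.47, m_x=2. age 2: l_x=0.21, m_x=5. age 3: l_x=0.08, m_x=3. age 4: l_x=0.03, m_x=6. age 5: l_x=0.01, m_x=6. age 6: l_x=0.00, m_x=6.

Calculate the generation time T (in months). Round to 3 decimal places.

1.935

lx·mx: 0, 0.94, 1.05, 0.24, 0.18, 0.06, 0 → R0 = 2.47
x·lx·mx: 0, 0.94, 2.1, 0.72, 0.72, 0.3, 0 → Σ = 4.78
T = 4.78 / 2.47 = 1.935223… → 1.935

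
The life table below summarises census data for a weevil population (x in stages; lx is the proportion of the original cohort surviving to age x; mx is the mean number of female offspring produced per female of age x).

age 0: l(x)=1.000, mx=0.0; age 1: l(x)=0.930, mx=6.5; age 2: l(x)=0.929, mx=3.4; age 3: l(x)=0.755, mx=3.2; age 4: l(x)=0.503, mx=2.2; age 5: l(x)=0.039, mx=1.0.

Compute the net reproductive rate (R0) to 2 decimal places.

lx·mx by age: 0, 6.045, 3.1586, 2.416, 1.1066, 0.039
R0 = Σ lx·mx = 12.7652 → 12.77

12.77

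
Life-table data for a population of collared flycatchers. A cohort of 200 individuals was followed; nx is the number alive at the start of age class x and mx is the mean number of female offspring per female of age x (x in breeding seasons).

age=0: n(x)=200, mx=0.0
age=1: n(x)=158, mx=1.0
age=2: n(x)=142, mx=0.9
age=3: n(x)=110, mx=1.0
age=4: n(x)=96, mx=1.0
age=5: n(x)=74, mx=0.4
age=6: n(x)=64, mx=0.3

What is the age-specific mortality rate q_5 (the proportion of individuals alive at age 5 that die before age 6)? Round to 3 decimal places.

lx = nx/n0 = nx/200: 1, 0.79, 0.71, 0.55, 0.48, 0.37, 0.32
q_5 = (l_5 − l_6) / l_5 = (0.37 − 0.32) / 0.37
     = 0.05 / 0.37 = 0.135135… → 0.135

0.135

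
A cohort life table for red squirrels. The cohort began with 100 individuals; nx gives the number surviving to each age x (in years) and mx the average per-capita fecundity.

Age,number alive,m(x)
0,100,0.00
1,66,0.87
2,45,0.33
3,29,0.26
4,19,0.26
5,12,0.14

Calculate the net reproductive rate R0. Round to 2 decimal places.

lx = nx/n0 = nx/100: 1, 0.66, 0.45, 0.29, 0.19, 0.12
lx·mx by age: 0, 0.5742, 0.1485, 0.0754, 0.0494, 0.0168
R0 = Σ lx·mx = 0.8643 → 0.86

0.86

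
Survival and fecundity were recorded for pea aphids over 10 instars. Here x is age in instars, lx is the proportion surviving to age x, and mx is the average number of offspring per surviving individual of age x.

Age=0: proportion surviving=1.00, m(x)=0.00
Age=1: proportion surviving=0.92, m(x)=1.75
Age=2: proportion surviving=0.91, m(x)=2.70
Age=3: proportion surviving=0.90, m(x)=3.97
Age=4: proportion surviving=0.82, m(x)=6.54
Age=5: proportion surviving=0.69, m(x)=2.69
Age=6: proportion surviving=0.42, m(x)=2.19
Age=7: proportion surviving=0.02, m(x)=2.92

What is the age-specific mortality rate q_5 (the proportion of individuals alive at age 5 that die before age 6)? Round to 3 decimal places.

q_5 = (l_5 − l_6) / l_5 = (0.69 − 0.42) / 0.69
     = 0.27 / 0.69 = 0.391304… → 0.391

0.391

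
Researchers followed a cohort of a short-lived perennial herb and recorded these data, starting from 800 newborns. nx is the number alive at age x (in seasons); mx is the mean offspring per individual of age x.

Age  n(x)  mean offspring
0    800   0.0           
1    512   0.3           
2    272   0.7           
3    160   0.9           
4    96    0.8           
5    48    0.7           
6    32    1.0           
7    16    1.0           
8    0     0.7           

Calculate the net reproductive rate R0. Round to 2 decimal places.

0.81

lx = nx/n0 = nx/800: 1, 0.64, 0.34, 0.2, 0.12, 0.06, 0.04, 0.02, 0
lx·mx by age: 0, 0.192, 0.238, 0.18, 0.096, 0.042, 0.04, 0.02, 0
R0 = Σ lx·mx = 0.808 → 0.81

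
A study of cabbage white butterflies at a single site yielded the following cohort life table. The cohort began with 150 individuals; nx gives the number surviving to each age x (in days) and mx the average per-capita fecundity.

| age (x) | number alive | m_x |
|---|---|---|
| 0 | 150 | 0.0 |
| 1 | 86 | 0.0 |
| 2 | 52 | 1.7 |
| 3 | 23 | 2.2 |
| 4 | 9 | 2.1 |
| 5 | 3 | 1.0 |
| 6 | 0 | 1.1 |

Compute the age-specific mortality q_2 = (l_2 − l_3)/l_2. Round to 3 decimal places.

0.558

lx = nx/n0 = nx/150: 1, 0.57333…, 0.34667…, 0.15333…, 0.06, 0.02, 0
q_2 = (l_2 − l_3) / l_2 = (0.346667… − 0.153333…) / 0.346667…
     = 0.193333… / 0.346667… = 0.557692… → 0.558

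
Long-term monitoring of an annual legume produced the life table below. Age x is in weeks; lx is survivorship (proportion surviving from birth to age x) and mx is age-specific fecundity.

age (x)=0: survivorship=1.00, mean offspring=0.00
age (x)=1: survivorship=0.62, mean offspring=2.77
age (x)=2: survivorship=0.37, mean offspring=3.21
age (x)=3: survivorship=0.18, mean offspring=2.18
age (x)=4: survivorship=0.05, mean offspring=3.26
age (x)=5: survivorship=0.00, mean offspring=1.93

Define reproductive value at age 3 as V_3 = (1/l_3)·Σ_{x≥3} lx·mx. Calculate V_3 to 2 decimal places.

lx·mx for x ≥ 3: 0.3924, 0.163, 0 → sum = 0.5554
V_3 = 0.5554 / l_3 = 0.5554 / 0.18 = 3.085556… → 3.09

3.09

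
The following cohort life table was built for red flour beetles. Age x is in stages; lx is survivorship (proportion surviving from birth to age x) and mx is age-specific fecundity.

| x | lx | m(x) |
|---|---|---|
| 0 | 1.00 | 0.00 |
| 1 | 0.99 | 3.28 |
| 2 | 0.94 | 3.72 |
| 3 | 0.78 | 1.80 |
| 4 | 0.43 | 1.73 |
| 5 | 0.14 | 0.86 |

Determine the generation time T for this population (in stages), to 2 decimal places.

2.00

lx·mx: 0, 3.2472, 3.4968, 1.404, 0.7439, 0.1204 → R0 = 9.0123
x·lx·mx: 0, 3.2472, 6.9936, 4.212, 2.9756, 0.602 → Σ = 18.0304
T = 18.0304 / 9.0123 = 2.000644… → 2.00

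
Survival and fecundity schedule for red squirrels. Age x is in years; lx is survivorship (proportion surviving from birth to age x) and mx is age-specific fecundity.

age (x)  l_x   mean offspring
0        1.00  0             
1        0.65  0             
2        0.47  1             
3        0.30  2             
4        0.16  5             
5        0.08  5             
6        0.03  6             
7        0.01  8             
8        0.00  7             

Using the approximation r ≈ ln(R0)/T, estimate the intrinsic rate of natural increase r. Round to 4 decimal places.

R0 = Σ lx·mx = 0 + 0 + 0.47 + 0.6 + 0.8 + 0.4 + 0.18 + 0.08 + 0 = 2.53
Σ x·lx·mx = 9.58; T = 9.58/2.53 = 3.78656…
r ≈ ln(R0)/T = ln(2.53)/3.78656… = 0.245135… → 0.2451

0.2451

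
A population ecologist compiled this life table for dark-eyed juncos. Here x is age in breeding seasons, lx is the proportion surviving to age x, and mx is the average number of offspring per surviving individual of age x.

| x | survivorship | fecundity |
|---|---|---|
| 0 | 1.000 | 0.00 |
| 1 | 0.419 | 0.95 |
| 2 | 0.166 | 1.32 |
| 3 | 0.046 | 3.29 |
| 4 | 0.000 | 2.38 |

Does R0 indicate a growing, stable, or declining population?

declining

R0 = Σ lx·mx = 0 + 0.39805 + 0.21912 + 0.15134 + 0 = 0.76851
R0 < 1, so the population is declining.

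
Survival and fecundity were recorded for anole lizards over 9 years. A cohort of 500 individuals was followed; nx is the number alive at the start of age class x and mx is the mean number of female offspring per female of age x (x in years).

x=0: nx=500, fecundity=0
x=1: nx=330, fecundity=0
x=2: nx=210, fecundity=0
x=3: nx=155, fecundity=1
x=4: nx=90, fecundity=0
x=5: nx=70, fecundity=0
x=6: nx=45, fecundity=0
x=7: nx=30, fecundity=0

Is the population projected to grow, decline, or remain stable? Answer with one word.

lx = nx/n0 = nx/500: 1, 0.66, 0.42, 0.31, 0.18, 0.14, 0.09, 0.06
R0 = Σ lx·mx = 0 + 0 + 0 + 0.31 + 0 + 0 + 0 + 0 = 0.31
R0 < 1, so the population is declining.

declining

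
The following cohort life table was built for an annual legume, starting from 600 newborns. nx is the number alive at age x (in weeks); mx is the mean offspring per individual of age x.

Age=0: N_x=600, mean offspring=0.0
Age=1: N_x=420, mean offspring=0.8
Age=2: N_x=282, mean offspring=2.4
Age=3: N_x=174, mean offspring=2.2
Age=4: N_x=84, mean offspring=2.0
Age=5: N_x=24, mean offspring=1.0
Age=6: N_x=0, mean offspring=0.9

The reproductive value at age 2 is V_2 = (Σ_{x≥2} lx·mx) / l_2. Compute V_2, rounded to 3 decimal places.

lx = nx/n0 = nx/600: 1, 0.7, 0.47, 0.29, 0.14, 0.04, 0
lx·mx for x ≥ 2: 1.128, 0.638, 0.28, 0.04, 0 → sum = 2.086
V_2 = 2.086 / l_2 = 2.086 / 0.47 = 4.438298… → 4.438

4.438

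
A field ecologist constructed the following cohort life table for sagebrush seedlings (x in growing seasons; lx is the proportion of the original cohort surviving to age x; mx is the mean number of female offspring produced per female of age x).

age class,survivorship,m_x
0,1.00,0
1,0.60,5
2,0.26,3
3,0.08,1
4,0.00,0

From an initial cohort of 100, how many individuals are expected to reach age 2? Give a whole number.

26

Expected survivors = N0 · l_2 = 100 × 0.26 = 26 → 26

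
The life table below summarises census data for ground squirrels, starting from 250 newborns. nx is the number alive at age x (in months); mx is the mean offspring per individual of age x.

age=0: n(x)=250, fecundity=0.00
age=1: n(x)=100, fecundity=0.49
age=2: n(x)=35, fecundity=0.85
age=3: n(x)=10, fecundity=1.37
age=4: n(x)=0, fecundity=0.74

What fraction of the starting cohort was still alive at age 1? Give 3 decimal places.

l_1 = n_1/n_0 = 100/250 = 0.4 → 0.400

0.400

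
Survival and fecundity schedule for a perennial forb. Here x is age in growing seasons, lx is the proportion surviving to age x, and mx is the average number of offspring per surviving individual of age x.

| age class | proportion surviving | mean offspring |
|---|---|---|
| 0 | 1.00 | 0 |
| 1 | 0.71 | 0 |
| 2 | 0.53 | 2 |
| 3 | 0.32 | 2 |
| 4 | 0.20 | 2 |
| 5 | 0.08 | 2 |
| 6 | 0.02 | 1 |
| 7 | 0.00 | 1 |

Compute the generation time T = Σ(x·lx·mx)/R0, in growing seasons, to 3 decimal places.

2.877

lx·mx: 0, 0, 1.06, 0.64, 0.4, 0.16, 0.02, 0 → R0 = 2.28
x·lx·mx: 0, 0, 2.12, 1.92, 1.6, 0.8, 0.12, 0 → Σ = 6.56
T = 6.56 / 2.28 = 2.877193… → 2.877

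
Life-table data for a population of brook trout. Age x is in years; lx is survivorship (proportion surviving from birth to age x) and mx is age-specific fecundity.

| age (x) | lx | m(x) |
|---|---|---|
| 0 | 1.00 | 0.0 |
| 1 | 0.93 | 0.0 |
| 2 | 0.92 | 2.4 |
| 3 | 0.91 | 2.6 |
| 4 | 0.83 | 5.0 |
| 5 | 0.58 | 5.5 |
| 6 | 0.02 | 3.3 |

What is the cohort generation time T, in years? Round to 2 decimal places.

3.71

lx·mx: 0, 0, 2.208, 2.366, 4.15, 3.19, 0.066 → R0 = 11.98
x·lx·mx: 0, 0, 4.416, 7.098, 16.6, 15.95, 0.396 → Σ = 44.46
T = 44.46 / 11.98 = 3.711185… → 3.71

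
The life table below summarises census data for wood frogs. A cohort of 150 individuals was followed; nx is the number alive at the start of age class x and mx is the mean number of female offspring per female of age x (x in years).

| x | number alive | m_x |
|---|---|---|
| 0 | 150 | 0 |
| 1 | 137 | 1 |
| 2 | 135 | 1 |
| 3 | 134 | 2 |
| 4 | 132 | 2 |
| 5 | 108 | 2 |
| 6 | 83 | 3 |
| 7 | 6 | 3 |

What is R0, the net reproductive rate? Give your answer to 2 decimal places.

8.58

lx = nx/n0 = nx/150: 1, 0.91333…, 0.9, 0.89333…, 0.88, 0.72, 0.55333…, 0.04
lx·mx by age: 0, 0.913333…, 0.9, 1.786667…, 1.76, 1.44, 1.66…, 0.12
R0 = Σ lx·mx = 8.58… → 8.58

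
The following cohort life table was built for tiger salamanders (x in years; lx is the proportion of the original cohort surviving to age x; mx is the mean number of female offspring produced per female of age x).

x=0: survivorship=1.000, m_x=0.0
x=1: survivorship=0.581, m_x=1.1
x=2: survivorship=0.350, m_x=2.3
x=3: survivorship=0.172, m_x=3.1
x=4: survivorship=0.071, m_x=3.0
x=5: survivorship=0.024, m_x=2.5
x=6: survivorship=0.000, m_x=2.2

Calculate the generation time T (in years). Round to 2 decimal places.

lx·mx: 0, 0.6391, 0.805, 0.5332, 0.213, 0.06, 0 → R0 = 2.2503
x·lx·mx: 0, 0.6391, 1.61, 1.5996, 0.852, 0.3, 0 → Σ = 5.0007
T = 5.0007 / 2.2503 = 2.222237… → 2.22

2.22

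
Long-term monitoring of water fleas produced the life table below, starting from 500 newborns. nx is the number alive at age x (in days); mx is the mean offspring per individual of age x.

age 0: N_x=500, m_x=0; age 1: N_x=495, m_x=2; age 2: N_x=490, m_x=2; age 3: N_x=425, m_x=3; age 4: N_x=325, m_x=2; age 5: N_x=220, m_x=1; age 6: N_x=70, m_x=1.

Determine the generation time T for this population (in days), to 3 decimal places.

2.603

lx = nx/n0 = nx/500: 1, 0.99, 0.98, 0.85, 0.65, 0.44, 0.14
lx·mx: 0, 1.98, 1.96, 2.55, 1.3, 0.44, 0.14 → R0 = 8.37
x·lx·mx: 0, 1.98, 3.92, 7.65, 5.2, 2.2, 0.84 → Σ = 21.79
T = 21.79 / 8.37 = 2.603345… → 2.603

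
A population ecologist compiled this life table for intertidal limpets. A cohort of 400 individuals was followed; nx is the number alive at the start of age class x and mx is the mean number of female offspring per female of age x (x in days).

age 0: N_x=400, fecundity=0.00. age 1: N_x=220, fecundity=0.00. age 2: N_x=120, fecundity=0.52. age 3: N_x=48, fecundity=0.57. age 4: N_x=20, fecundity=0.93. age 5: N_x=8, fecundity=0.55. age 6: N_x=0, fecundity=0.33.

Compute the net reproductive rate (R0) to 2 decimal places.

lx = nx/n0 = nx/400: 1, 0.55, 0.3, 0.12, 0.05, 0.02, 0
lx·mx by age: 0, 0, 0.156, 0.0684, 0.0465, 0.011, 0
R0 = Σ lx·mx = 0.2819 → 0.28

0.28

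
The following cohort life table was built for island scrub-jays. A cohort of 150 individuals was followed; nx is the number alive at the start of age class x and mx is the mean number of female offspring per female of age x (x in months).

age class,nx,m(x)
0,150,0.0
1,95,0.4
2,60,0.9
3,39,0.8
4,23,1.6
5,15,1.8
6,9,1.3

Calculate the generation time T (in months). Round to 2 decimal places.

2.98

lx = nx/n0 = nx/150: 1, 0.63333…, 0.4, 0.26, 0.15333…, 0.1, 0.06
lx·mx: 0, 0.253333…, 0.36, 0.208, 0.245333…, 0.18, 0.078 → R0 = 1.324667…
x·lx·mx: 0, 0.253333…, 0.72, 0.624, 0.981333…, 0.9, 0.468 → Σ = 3.946667…
T = 3.946667… / 1.324667… = 2.979366… → 2.98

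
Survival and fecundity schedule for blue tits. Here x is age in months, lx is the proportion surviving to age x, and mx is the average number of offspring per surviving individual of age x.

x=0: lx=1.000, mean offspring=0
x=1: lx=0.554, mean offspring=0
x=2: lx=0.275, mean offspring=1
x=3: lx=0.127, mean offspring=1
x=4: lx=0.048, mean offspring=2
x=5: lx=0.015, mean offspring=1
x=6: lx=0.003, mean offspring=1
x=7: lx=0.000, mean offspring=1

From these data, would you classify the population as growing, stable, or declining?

R0 = Σ lx·mx = 0 + 0 + 0.275 + 0.127 + 0.096 + 0.015 + 0.003 + 0 = 0.516
R0 < 1, so the population is declining.

declining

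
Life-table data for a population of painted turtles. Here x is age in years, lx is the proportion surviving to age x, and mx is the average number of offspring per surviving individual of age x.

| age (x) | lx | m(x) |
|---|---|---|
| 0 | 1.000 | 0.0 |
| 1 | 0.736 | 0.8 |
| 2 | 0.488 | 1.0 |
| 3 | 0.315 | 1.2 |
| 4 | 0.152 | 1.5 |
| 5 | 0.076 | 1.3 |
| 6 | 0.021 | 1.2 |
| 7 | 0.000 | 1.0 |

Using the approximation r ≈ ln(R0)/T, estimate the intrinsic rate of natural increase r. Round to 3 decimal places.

R0 = Σ lx·mx = 0 + 0.5888 + 0.488 + 0.378 + 0.228 + 0.0988 + 0.0252 + 0 = 1.8068
Σ x·lx·mx = 4.256; T = 4.256/1.8068 = 2.35555…
r ≈ ln(R0)/T = ln(1.8068)/2.35555… = 0.25113… → 0.251

0.251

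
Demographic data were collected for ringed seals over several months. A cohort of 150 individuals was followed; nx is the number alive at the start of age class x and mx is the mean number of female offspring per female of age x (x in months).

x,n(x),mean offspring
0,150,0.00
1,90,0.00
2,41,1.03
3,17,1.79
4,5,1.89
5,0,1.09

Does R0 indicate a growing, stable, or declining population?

declining

lx = nx/n0 = nx/150: 1, 0.6, 0.27333…, 0.11333…, 0.03333…, 0
R0 = Σ lx·mx = 0 + 0 + 0.281533… + 0.202867… + 0.063… + 0 = 0.5474…
R0 < 1, so the population is declining.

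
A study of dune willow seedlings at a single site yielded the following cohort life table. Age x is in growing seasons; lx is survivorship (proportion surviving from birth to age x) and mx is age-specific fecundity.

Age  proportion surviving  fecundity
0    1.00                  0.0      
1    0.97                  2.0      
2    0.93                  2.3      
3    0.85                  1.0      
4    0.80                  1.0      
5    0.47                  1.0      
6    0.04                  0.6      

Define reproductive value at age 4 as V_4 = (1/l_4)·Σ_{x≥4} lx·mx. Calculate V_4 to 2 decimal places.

1.62

lx·mx for x ≥ 4: 0.8, 0.47, 0.024 → sum = 1.294
V_4 = 1.294 / l_4 = 1.294 / 0.8 = 1.6175 → 1.62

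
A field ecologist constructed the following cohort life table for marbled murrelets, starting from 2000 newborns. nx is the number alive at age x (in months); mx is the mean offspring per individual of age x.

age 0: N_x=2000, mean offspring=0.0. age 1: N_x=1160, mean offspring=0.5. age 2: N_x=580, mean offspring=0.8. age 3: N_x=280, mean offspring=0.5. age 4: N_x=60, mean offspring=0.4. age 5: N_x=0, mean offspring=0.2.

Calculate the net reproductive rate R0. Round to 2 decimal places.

0.60

lx = nx/n0 = nx/2000: 1, 0.58, 0.29, 0.14, 0.03, 0
lx·mx by age: 0, 0.29, 0.232, 0.07, 0.012, 0
R0 = Σ lx·mx = 0.604 → 0.60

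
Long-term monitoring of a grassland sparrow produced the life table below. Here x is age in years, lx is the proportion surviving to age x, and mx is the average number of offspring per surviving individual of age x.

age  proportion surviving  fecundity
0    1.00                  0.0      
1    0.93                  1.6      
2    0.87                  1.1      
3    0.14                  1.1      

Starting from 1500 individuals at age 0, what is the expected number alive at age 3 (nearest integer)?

Expected survivors = N0 · l_3 = 1500 × 0.14 = 210 → 210

210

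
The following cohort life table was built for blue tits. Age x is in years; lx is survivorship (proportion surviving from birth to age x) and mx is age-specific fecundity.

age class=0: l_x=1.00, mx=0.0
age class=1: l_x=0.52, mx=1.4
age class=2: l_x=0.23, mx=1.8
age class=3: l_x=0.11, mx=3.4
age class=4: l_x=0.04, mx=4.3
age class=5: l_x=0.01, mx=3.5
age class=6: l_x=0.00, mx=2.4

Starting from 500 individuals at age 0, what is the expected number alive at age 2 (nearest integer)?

Expected survivors = N0 · l_2 = 500 × 0.23 = 115 → 115

115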